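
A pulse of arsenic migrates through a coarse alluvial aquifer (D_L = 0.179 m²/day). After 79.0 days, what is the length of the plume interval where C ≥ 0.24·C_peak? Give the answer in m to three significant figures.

The plume is Gaussian with σ = √(2Dt) = √(2 × 0.179 × 79.0) = 5.318 m.
C/C_peak = exp(−Δx²/(2σ²)) = 0.24 ⇒ Δx = σ·√(−2 ln 0.24) = 5.318 × 1.689 = 8.982 m.
Width = 2Δx = 18.0 m.

18.0 m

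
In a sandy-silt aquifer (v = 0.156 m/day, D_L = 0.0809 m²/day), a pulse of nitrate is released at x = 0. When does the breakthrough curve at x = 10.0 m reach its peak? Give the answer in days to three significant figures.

For the 1D instantaneous-source solution, setting ∂C/∂t = 0 at fixed x gives v²t² + 2Dt − x² = 0, so t = (√(D² + v²x²) − D)/v².
√(D² + v²x²) = √(0.0809² + 0.156² × 10.0²) = 1.562; v² = 0.024336.
t = (1.562 − 0.0809)/0.024336 = 60.9 days (vs. the pure-advection estimate x/v = 64.1 d).

60.9 days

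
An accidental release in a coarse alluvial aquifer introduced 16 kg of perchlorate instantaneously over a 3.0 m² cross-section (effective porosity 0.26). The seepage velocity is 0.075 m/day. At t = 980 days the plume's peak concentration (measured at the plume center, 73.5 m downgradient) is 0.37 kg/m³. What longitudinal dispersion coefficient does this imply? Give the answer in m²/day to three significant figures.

0.250 m²/day

At the plume center C_max = M/(n_e·A·√(4πDt)), so D = M²/(4πt·(n_e·A·C_max)²).
n_e·A·C_max = 0.26 × 3.0 × 0.37 = 0.2886 kg/m.
D = 16²/(4π × 980 × 0.2886²) = 0.250 m²/day.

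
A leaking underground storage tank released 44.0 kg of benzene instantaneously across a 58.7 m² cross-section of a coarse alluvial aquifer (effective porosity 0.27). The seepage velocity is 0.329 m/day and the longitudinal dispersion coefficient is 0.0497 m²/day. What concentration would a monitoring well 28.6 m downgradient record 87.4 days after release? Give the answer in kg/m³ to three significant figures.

For an instantaneous plane source, C(x,t) = M/(n_e·A·√(4πDt)) · exp(−(x−vt)²/(4Dt)), with n_e·A the pore (flow) area.
Plume center vt = 0.329 × 87.4 = 28.7546 m, so the well at 28.6 m is 0.1546 m upgradient of the peak.
√(4πDt) = 7.388 m, giving peak height M/(n_e·A·√(4πDt)) = 44.0/(0.27 × 58.7 × 7.388) = 0.3758 kg/m³.
(x−vt)²/(4Dt) = (-0.1546)²/(4 × 0.0497 × 87.4) = 0.001376; exp(−0.001376) = 0.9986.
C = 0.3758 × 0.9986 = 0.375 kg/m³.

0.375 kg/m³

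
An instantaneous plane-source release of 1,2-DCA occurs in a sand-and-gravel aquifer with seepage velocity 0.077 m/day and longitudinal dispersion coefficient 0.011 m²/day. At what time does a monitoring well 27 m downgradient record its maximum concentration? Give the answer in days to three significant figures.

For the 1D instantaneous-source solution, setting ∂C/∂t = 0 at fixed x gives v²t² + 2Dt − x² = 0, so t = (√(D² + v²x²) − D)/v².
√(D² + v²x²) = √(0.011² + 0.077² × 27²) = 2.079; v² = 0.005929.
t = (2.079 − 0.011)/0.005929 = 349 days (vs. the pure-advection estimate x/v = 351 d).

349 days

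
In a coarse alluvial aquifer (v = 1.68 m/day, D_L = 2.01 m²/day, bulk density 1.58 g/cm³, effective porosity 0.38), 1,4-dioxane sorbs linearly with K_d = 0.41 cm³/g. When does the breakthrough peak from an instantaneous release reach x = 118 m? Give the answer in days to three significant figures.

188 days

Retardation factor R = 1 + ρ_b·K_d/n = 1 + 1.58 × 0.41/0.38 = 2.705.
Sorption retards both mechanisms: v_R = v/R = 0.6211 m/day, D_R = D/R = 0.7431 m²/day.
Peak time from v_R²t² + 2D_R t − x² = 0: t = (√(D_R² + v_R²x²) − D_R)/v_R².
√(D_R² + v_R²x²) = √(0.7431² + 0.6211² × 118²) = 73.29; v_R² = 0.3858.
t = (73.29 − 0.7431)/0.3858 = 188 days.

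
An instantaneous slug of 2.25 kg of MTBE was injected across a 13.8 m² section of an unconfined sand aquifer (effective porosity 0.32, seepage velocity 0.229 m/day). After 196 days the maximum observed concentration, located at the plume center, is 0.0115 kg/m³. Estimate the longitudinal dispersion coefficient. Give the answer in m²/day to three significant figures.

0.797 m²/day

At the plume center C_max = M/(n_e·A·√(4πDt)), so D = M²/(4πt·(n_e·A·C_max)²).
n_e·A·C_max = 0.32 × 13.8 × 0.0115 = 0.05078 kg/m.
D = 2.25²/(4π × 196 × 0.05078²) = 0.797 m²/day.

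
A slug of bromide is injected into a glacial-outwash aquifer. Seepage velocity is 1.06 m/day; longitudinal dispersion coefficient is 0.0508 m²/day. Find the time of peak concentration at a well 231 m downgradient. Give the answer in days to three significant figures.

For the 1D instantaneous-source solution, setting ∂C/∂t = 0 at fixed x gives v²t² + 2Dt − x² = 0, so t = (√(D² + v²x²) − D)/v².
√(D² + v²x²) = √(0.0508² + 1.06² × 231²) = 244.9; v² = 1.1236.
t = (244.9 − 0.0508)/1.1236 = 218 days (vs. the pure-advection estimate x/v = 218 d).

218 days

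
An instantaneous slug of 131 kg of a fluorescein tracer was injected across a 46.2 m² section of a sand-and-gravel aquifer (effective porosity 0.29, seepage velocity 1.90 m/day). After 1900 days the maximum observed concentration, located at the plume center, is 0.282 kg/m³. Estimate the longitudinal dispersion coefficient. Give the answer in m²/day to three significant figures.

At the plume center C_max = M/(n_e·A·√(4πDt)), so D = M²/(4πt·(n_e·A·C_max)²).
n_e·A·C_max = 0.29 × 46.2 × 0.282 = 3.778 kg/m.
D = 131²/(4π × 1900 × 3.778²) = 0.0504 m²/day.

0.0504 m²/day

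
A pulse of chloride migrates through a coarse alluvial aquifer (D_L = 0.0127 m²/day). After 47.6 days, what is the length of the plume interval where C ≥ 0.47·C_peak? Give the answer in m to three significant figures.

The plume is Gaussian with σ = √(2Dt) = √(2 × 0.0127 × 47.6) = 1.100 m.
C/C_peak = exp(−Δx²/(2σ²)) = 0.47 ⇒ Δx = σ·√(−2 ln 0.47) = 1.100 × 1.229 = 1.352 m.
Width = 2Δx = 2.70 m.

2.70 m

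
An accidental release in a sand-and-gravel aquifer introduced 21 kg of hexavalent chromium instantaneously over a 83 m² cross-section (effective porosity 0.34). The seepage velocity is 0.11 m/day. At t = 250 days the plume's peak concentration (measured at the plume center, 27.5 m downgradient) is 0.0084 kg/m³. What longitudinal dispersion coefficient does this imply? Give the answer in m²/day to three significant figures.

At the plume center C_max = M/(n_e·A·√(4πDt)), so D = M²/(4πt·(n_e·A·C_max)²).
n_e·A·C_max = 0.34 × 83 × 0.0084 = 0.2370 kg/m.
D = 21²/(4π × 250 × 0.2370²) = 2.50 m²/day.

2.50 m²/day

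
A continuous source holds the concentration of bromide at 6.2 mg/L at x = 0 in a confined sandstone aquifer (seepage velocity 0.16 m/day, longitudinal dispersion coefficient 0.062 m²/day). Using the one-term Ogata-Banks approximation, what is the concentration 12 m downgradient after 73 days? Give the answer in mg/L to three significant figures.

For a continuous step input, C/C₀ ≈ ½·erfc((x−vt)/(2√(Dt))).
vt = 0.16 × 73 = 11.68 m and 2√(Dt) = 2√(0.062 × 73) = 4.255 m.
Argument (x−vt)/(2√(Dt)) = (12 − 11.68)/4.255 = 0.07521; ½·erfc(0.07521) = 0.4576.
C = 6.2 × 0.4576 = 2.84 mg/L.

2.84 mg/L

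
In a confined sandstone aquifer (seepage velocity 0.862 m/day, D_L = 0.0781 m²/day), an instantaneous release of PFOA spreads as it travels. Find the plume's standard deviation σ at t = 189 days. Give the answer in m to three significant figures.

Dispersive spreading gives a Gaussian with σ² = 2Dt; advection only shifts the center.
σ = √(2 × 0.0781 × 189) = 5.43 m.

5.43 m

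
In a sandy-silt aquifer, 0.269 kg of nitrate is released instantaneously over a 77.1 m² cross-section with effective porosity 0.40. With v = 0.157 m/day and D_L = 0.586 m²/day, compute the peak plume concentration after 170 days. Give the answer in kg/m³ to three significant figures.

The peak of an instantaneous 1D plume sits at x = vt; there the Gaussian factor is 1 and C_max = M/(n_e·A·√(4πDt)), where n_e·A is the pore area the mass is dissolved in.
√(4πDt) = √(4π × 0.586 × 170) = 35.38 m, so C_max = 0.269/(0.40 × 77.1 × 35.38) = 0.000247 kg/m³.

0.000247 kg/m³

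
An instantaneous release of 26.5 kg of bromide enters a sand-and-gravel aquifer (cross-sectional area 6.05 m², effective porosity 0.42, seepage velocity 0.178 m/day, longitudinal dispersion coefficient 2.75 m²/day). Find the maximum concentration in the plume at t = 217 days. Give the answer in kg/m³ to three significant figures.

0.120 kg/m³

The peak of an instantaneous 1D plume sits at x = vt; there the Gaussian factor is 1 and C_max = M/(n_e·A·√(4πDt)), where n_e·A is the pore area the mass is dissolved in.
√(4πDt) = √(4π × 2.75 × 217) = 86.60 m, so C_max = 26.5/(0.42 × 6.05 × 86.60) = 0.120 kg/m³.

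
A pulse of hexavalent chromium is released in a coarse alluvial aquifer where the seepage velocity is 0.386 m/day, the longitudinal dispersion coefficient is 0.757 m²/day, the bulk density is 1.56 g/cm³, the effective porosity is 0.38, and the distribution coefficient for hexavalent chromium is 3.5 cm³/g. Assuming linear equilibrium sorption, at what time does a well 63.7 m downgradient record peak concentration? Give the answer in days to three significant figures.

Retardation factor R = 1 + ρ_b·K_d/n = 1 + 1.56 × 3.5/0.38 = 15.37.
Sorption retards both mechanisms: v_R = v/R = 0.02511 m/day, D_R = D/R = 0.04925 m²/day.
Peak time from v_R²t² + 2D_R t − x² = 0: t = (√(D_R² + v_R²x²) − D_R)/v_R².
√(D_R² + v_R²x²) = √(0.04925² + 0.02511² × 63.7²) = 1.600; v_R² = 0.0006305.
t = (1.600 − 0.04925)/0.0006305 = 2460 days.

2460 days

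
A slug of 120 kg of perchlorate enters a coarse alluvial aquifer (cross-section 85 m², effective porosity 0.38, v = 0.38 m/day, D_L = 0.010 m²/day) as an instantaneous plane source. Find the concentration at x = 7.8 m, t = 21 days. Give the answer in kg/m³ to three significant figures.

2.20 kg/m³

For an instantaneous plane source, C(x,t) = M/(n_e·A·√(4πDt)) · exp(−(x−vt)²/(4Dt)), with n_e·A the pore (flow) area.
Plume center vt = 0.38 × 21 = 7.98 m, so the well at 7.8 m is 0.18 m upgradient of the peak.
√(4πDt) = 1.624 m, giving peak height M/(n_e·A·√(4πDt)) = 120/(0.38 × 85 × 1.624) = 2.288 kg/m³.
(x−vt)²/(4Dt) = (-0.18)²/(4 × 0.010 × 21) = 0.03857; exp(−0.03857) = 0.9622.
C = 2.288 × 0.9622 = 2.20 kg/m³.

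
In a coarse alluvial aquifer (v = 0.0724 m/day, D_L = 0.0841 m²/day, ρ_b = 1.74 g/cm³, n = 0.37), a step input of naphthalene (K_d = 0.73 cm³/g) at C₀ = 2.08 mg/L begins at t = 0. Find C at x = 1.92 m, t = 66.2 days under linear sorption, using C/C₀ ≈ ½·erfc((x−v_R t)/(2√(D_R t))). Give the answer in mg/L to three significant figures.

0.620 mg/L

Retardation factor R = 1 + ρ_b·K_d/n = 1 + 1.74 × 0.73/0.37 = 4.433.
Sorption retards both mechanisms: v_R = v/R = 0.01633 m/day, D_R = D/R = 0.01897 m²/day.
v_R·t = 0.01633 × 66.2 = 1.081046 m; 2√(D_R t) = 2.241 m; argument = (1.92 − 1.081046)/2.241 = 0.3744.
C = C₀ × ½·erfc(0.3744) = 2.08 × 0.2982 = 0.620 mg/L.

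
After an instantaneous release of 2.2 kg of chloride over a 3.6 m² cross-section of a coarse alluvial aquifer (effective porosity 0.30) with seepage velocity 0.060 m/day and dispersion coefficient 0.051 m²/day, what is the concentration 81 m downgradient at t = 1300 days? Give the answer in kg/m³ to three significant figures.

For an instantaneous plane source, C(x,t) = M/(n_e·A·√(4πDt)) · exp(−(x−vt)²/(4Dt)), with n_e·A the pore (flow) area.
Plume center vt = 0.060 × 1300 = 78 m, so the well at 81 m is 3 m downgradient of the peak.
√(4πDt) = 28.86 m, giving peak height M/(n_e·A·√(4πDt)) = 2.2/(0.30 × 3.6 × 28.86) = 0.07058 kg/m³.
(x−vt)²/(4Dt) = (3)²/(4 × 0.051 × 1300) = 0.03394; exp(−0.03394) = 0.9666.
C = 0.07058 × 0.9666 = 0.0682 kg/m³.

0.0682 kg/m³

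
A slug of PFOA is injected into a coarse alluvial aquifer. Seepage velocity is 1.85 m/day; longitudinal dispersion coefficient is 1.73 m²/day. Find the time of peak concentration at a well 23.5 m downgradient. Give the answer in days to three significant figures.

12.2 days

For the 1D instantaneous-source solution, setting ∂C/∂t = 0 at fixed x gives v²t² + 2Dt − x² = 0, so t = (√(D² + v²x²) − D)/v².
√(D² + v²x²) = √(1.73² + 1.85² × 23.5²) = 43.51; v² = 3.4225.
t = (43.51 − 1.73)/3.4225 = 12.2 days (vs. the pure-advection estimate x/v = 12.7 d).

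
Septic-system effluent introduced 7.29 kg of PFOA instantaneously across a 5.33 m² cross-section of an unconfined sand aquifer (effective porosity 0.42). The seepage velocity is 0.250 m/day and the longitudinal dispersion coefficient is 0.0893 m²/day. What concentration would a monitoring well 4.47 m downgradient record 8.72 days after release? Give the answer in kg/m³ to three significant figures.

For an instantaneous plane source, C(x,t) = M/(n_e·A·√(4πDt)) · exp(−(x−vt)²/(4Dt)), with n_e·A the pore (flow) area.
Plume center vt = 0.250 × 8.72 = 2.18 m, so the well at 4.47 m is 2.29 m downgradient of the peak.
√(4πDt) = 3.128 m, giving peak height M/(n_e·A·√(4πDt)) = 7.29/(0.42 × 5.33 × 3.128) = 1.041 kg/m³.
(x−vt)²/(4Dt) = (2.29)²/(4 × 0.0893 × 8.72) = 1.684; exp(−1.684) = 0.1856.
C = 1.041 × 0.1856 = 0.193 kg/m³.

0.193 kg/m³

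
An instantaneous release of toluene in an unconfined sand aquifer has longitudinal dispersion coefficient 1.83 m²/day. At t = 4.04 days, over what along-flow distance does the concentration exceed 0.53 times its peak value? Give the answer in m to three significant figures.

8.67 m

The plume is Gaussian with σ = √(2Dt) = √(2 × 1.83 × 4.04) = 3.845 m.
C/C_peak = exp(−Δx²/(2σ²)) = 0.53 ⇒ Δx = σ·√(−2 ln 0.53) = 3.845 × 1.127 = 4.333 m.
Width = 2Δx = 8.67 m.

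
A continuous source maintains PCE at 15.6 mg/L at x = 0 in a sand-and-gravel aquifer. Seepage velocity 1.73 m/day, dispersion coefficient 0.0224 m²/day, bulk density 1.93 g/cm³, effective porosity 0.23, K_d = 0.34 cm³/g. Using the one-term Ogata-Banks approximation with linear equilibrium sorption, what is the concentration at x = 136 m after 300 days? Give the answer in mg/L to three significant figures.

Retardation factor R = 1 + ρ_b·K_d/n = 1 + 1.93 × 0.34/0.23 = 3.853.
Sorption retards both mechanisms: v_R = v/R = 0.4490 m/day, D_R = D/R = 0.005814 m²/day.
v_R·t = 0.4490 × 300 = 134.7 m; 2√(D_R t) = 2.641 m; argument = (136 − 134.7)/2.641 = 0.4922.
C = C₀ × ½·erfc(0.4922) = 15.6 × 0.2432 = 3.79 mg/L.

3.79 mg/L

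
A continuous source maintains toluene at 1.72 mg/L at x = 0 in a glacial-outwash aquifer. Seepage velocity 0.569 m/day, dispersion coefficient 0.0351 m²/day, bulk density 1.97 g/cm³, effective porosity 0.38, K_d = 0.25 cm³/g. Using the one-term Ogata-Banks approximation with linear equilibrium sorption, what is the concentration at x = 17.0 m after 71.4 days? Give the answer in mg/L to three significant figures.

1.17 mg/L

Retardation factor R = 1 + ρ_b·K_d/n = 1 + 1.97 × 0.25/0.38 = 2.296.
Sorption retards both mechanisms: v_R = v/R = 0.2478 m/day, D_R = D/R = 0.01529 m²/day.
v_R·t = 0.2478 × 71.4 = 17.69292 m; 2√(D_R t) = 2.090 m; argument = (17.0 − 17.69292)/2.090 = -0.3315.
C = C₀ × ½·erfc(-0.3315) = 1.72 × 0.6804 = 1.17 mg/L.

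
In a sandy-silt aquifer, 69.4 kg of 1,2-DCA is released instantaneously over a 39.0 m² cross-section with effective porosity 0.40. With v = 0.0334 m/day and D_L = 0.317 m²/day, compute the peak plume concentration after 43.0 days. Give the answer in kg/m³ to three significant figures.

The peak of an instantaneous 1D plume sits at x = vt; there the Gaussian factor is 1 and C_max = M/(n_e·A·√(4πDt)), where n_e·A is the pore area the mass is dissolved in.
√(4πDt) = √(4π × 0.317 × 43.0) = 13.09 m, so C_max = 69.4/(0.40 × 39.0 × 13.09) = 0.340 kg/m³.

0.340 kg/m³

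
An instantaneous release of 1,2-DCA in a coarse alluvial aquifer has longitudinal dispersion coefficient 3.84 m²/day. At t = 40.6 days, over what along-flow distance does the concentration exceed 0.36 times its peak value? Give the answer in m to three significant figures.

50.5 m

The plume is Gaussian with σ = √(2Dt) = √(2 × 3.84 × 40.6) = 17.66 m.
C/C_peak = exp(−Δx²/(2σ²)) = 0.36 ⇒ Δx = σ·√(−2 ln 0.36) = 17.66 × 1.429 = 25.24 m.
Width = 2Δx = 50.5 m.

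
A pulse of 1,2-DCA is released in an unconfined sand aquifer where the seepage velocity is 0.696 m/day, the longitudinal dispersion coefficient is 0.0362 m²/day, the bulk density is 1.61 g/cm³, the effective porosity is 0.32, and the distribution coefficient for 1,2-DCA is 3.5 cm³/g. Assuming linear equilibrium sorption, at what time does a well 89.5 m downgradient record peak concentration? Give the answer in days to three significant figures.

2390 days

Retardation factor R = 1 + ρ_b·K_d/n = 1 + 1.61 × 3.5/0.32 = 18.61.
Sorption retards both mechanisms: v_R = v/R = 0.03740 m/day, D_R = D/R = 0.001945 m²/day.
Peak time from v_R²t² + 2D_R t − x² = 0: t = (√(D_R² + v_R²x²) − D_R)/v_R².
√(D_R² + v_R²x²) = √(0.001945² + 0.03740² × 89.5²) = 3.347; v_R² = 0.001399.
t = (3.347 − 0.001945)/0.001399 = 2390 days.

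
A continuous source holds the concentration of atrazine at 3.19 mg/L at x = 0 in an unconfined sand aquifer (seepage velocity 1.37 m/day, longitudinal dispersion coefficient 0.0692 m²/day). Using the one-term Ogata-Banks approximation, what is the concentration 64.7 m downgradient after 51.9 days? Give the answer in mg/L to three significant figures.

For a continuous step input, C/C₀ ≈ ½·erfc((x−vt)/(2√(Dt))).
vt = 1.37 × 51.9 = 71.103 m and 2√(Dt) = 2√(0.0692 × 51.9) = 3.790 m.
Argument (x−vt)/(2√(Dt)) = (64.7 − 71.103)/3.790 = -1.689; ½·erfc(-1.689) = 0.9915.
C = 3.19 × 0.9915 = 3.16 mg/L.

3.16 mg/L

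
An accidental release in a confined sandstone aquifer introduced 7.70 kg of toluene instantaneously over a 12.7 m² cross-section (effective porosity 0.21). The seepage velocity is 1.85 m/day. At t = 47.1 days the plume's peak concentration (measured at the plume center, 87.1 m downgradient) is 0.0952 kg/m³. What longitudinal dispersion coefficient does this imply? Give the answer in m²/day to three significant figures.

1.55 m²/day

At the plume center C_max = M/(n_e·A·√(4πDt)), so D = M²/(4πt·(n_e·A·C_max)²).
n_e·A·C_max = 0.21 × 12.7 × 0.0952 = 0.2539 kg/m.
D = 7.70²/(4π × 47.1 × 0.2539²) = 1.55 m²/day.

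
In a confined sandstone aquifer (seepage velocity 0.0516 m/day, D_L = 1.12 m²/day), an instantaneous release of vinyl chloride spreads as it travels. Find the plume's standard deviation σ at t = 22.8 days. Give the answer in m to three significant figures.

7.15 m

Dispersive spreading gives a Gaussian with σ² = 2Dt; advection only shifts the center.
σ = √(2 × 1.12 × 22.8) = 7.15 m.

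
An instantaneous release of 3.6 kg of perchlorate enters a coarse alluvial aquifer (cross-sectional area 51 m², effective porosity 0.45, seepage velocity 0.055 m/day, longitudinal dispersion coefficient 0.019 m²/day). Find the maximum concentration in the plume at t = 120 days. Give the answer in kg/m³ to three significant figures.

The peak of an instantaneous 1D plume sits at x = vt; there the Gaussian factor is 1 and C_max = M/(n_e·A·√(4πDt)), where n_e·A is the pore area the mass is dissolved in.
√(4πDt) = √(4π × 0.019 × 120) = 5.353 m, so C_max = 3.6/(0.45 × 51 × 5.353) = 0.0293 kg/m³.

0.0293 kg/m³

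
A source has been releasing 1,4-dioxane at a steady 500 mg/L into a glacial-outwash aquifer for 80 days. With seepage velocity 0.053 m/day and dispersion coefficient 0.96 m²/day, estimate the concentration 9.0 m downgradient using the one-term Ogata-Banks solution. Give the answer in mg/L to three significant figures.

175 mg/L

For a continuous step input, C/C₀ ≈ ½·erfc((x−vt)/(2√(Dt))).
vt = 0.053 × 80 = 4.24 m and 2√(Dt) = 2√(0.96 × 80) = 17.53 m.
Argument (x−vt)/(2√(Dt)) = (9.0 − 4.24)/17.53 = 0.2715; ½·erfc(0.2715) = 0.3505.
C = 500 × 0.3505 = 175 mg/L.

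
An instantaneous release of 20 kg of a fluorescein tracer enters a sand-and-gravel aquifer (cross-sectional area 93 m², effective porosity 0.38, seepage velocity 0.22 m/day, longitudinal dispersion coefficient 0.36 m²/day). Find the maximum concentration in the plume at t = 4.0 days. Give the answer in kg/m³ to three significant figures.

The peak of an instantaneous 1D plume sits at x = vt; there the Gaussian factor is 1 and C_max = M/(n_e·A·√(4πDt)), where n_e·A is the pore area the mass is dissolved in.
√(4πDt) = √(4π × 0.36 × 4.0) = 4.254 m, so C_max = 20/(0.38 × 93 × 4.254) = 0.133 kg/m³.

0.133 kg/m³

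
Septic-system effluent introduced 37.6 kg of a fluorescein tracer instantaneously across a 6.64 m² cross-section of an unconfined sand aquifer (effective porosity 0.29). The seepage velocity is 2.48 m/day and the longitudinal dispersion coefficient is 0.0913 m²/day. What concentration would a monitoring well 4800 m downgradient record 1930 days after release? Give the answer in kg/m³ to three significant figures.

For an instantaneous plane source, C(x,t) = M/(n_e·A·√(4πDt)) · exp(−(x−vt)²/(4Dt)), with n_e·A the pore (flow) area.
Plume center vt = 2.48 × 1930 = 4786.4 m, so the well at 4800 m is 13.6 m downgradient of the peak.
√(4πDt) = 47.06 m, giving peak height M/(n_e·A·√(4πDt)) = 37.6/(0.29 × 6.64 × 47.06) = 0.4149 kg/m³.
(x−vt)²/(4Dt) = (13.6)²/(4 × 0.0913 × 1930) = 0.2624; exp(−0.2624) = 0.7692.
C = 0.4149 × 0.7692 = 0.319 kg/m³.

0.319 kg/m³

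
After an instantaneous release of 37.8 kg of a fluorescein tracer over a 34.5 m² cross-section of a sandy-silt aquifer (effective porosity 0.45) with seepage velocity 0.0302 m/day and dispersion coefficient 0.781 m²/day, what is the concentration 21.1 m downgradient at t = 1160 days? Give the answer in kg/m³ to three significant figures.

0.0216 kg/m³

For an instantaneous plane source, C(x,t) = M/(n_e·A·√(4πDt)) · exp(−(x−vt)²/(4Dt)), with n_e·A the pore (flow) area.
Plume center vt = 0.0302 × 1160 = 35.032 m, so the well at 21.1 m is 13.932 m upgradient of the peak.
√(4πDt) = 106.7 m, giving peak height M/(n_e·A·√(4πDt)) = 37.8/(0.45 × 34.5 × 106.7) = 0.02282 kg/m³.
(x−vt)²/(4Dt) = (-13.932)²/(4 × 0.781 × 1160) = 0.05356; exp(−0.05356) = 0.9478.
C = 0.02282 × 0.9478 = 0.0216 kg/m³.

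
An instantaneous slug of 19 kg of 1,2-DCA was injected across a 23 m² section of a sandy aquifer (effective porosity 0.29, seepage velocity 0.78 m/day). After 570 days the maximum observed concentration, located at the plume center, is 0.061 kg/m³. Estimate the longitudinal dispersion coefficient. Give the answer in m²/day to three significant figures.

At the plume center C_max = M/(n_e·A·√(4πDt)), so D = M²/(4πt·(n_e·A·C_max)²).
n_e·A·C_max = 0.29 × 23 × 0.061 = 0.4069 kg/m.
D = 19²/(4π × 570 × 0.4069²) = 0.304 m²/day.

0.304 m²/day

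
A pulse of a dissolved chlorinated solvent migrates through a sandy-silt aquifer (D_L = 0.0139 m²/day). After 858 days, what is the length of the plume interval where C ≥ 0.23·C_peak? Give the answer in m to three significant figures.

The plume is Gaussian with σ = √(2Dt) = √(2 × 0.0139 × 858) = 4.884 m.
C/C_peak = exp(−Δx²/(2σ²)) = 0.23 ⇒ Δx = σ·√(−2 ln 0.23) = 4.884 × 1.714 = 8.371 m.
Width = 2Δx = 16.7 m.

16.7 m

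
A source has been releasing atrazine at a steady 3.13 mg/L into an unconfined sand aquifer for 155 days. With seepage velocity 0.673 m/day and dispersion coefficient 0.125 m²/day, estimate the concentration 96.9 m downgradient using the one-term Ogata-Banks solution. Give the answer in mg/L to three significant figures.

2.76 mg/L

For a continuous step input, C/C₀ ≈ ½·erfc((x−vt)/(2√(Dt))).
vt = 0.673 × 155 = 104.315 m and 2√(Dt) = 2√(0.125 × 155) = 8.803 m.
Argument (x−vt)/(2√(Dt)) = (96.9 − 104.315)/8.803 = -0.8423; ½·erfc(-0.8423) = 0.8832.
C = 3.13 × 0.8832 = 2.76 mg/L.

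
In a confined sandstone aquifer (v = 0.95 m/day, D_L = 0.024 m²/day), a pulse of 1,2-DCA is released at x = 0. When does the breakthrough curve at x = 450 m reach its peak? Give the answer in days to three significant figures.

For the 1D instantaneous-source solution, setting ∂C/∂t = 0 at fixed x gives v²t² + 2Dt − x² = 0, so t = (√(D² + v²x²) − D)/v².
√(D² + v²x²) = √(0.024² + 0.95² × 450²) = 427.5; v² = 0.9025.
t = (427.5 − 0.024)/0.9025 = 474 days (vs. the pure-advection estimate x/v = 474 d).

474 days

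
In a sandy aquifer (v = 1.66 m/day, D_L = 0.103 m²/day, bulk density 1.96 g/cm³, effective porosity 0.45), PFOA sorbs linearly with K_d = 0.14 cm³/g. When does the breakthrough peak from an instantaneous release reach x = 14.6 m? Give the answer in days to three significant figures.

14.1 days

Retardation factor R = 1 + ρ_b·K_d/n = 1 + 1.96 × 0.14/0.45 = 1.610.
Sorption retards both mechanisms: v_R = v/R = 1.031 m/day, D_R = D/R = 0.06398 m²/day.
Peak time from v_R²t² + 2D_R t − x² = 0: t = (√(D_R² + v_R²x²) − D_R)/v_R².
√(D_R² + v_R²x²) = √(0.06398² + 1.031² × 14.6²) = 15.05; v_R² = 1.063.
t = (15.05 − 0.06398)/1.063 = 14.1 days.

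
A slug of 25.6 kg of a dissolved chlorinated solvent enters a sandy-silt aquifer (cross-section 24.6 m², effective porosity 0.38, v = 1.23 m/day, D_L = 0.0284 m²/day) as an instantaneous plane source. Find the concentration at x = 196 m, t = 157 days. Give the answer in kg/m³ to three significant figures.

For an instantaneous plane source, C(x,t) = M/(n_e·A·√(4πDt)) · exp(−(x−vt)²/(4Dt)), with n_e·A the pore (flow) area.
Plume center vt = 1.23 × 157 = 193.11 m, so the well at 196 m is 2.89 m downgradient of the peak.
√(4πDt) = 7.485 m, giving peak height M/(n_e·A·√(4πDt)) = 25.6/(0.38 × 24.6 × 7.485) = 0.3659 kg/m³.
(x−vt)²/(4Dt) = (2.89)²/(4 × 0.0284 × 157) = 0.4683; exp(−0.4683) = 0.6261.
C = 0.3659 × 0.6261 = 0.229 kg/m³.

0.229 kg/m³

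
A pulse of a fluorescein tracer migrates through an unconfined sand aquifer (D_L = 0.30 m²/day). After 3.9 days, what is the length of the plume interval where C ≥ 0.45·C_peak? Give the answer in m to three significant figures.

3.87 m

The plume is Gaussian with σ = √(2Dt) = √(2 × 0.30 × 3.9) = 1.530 m.
C/C_peak = exp(−Δx²/(2σ²)) = 0.45 ⇒ Δx = σ·√(−2 ln 0.45) = 1.530 × 1.264 = 1.934 m.
Width = 2Δx = 3.87 m.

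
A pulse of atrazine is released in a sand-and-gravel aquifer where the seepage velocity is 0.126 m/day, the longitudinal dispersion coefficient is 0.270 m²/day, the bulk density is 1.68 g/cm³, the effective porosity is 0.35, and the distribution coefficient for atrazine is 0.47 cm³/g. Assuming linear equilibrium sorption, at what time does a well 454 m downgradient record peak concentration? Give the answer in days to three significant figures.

Retardation factor R = 1 + ρ_b·K_d/n = 1 + 1.68 × 0.47/0.35 = 3.256.
Sorption retards both mechanisms: v_R = v/R = 0.03870 m/day, D_R = D/R = 0.08292 m²/day.
Peak time from v_R²t² + 2D_R t − x² = 0: t = (√(D_R² + v_R²x²) − D_R)/v_R².
√(D_R² + v_R²x²) = √(0.08292² + 0.03870² × 454²) = 17.57; v_R² = 0.001498.
t = (17.57 − 0.08292)/0.001498 = 11700 days.

11700 days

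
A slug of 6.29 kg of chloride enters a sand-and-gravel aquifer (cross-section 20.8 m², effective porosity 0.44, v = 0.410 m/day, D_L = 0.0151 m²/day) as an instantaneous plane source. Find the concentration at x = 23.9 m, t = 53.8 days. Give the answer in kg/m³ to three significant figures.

For an instantaneous plane source, C(x,t) = M/(n_e·A·√(4πDt)) · exp(−(x−vt)²/(4Dt)), with n_e·A the pore (flow) area.
Plume center vt = 0.410 × 53.8 = 22.058 m, so the well at 23.9 m is 1.842 m downgradient of the peak.
√(4πDt) = 3.195 m, giving peak height M/(n_e·A·√(4πDt)) = 6.29/(0.44 × 20.8 × 3.195) = 0.2151 kg/m³.
(x−vt)²/(4Dt) = (1.842)²/(4 × 0.0151 × 53.8) = 1.044; exp(−1.044) = 0.3520.
C = 0.2151 × 0.3520 = 0.0757 kg/m³.

0.0757 kg/m³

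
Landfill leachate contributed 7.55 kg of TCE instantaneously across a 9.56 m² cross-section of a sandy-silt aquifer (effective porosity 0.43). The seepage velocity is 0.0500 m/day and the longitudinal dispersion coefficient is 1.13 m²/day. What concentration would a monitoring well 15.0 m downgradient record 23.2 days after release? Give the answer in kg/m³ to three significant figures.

0.0163 kg/m³

For an instantaneous plane source, C(x,t) = M/(n_e·A·√(4πDt)) · exp(−(x−vt)²/(4Dt)), with n_e·A the pore (flow) area.
Plume center vt = 0.0500 × 23.2 = 1.16 m, so the well at 15.0 m is 13.84 m downgradient of the peak.
√(4πDt) = 18.15 m, giving peak height M/(n_e·A·√(4πDt)) = 7.55/(0.43 × 9.56 × 18.15) = 0.1012 kg/m³.
(x−vt)²/(4Dt) = (13.84)²/(4 × 1.13 × 23.2) = 1.827; exp(−1.827) = 0.1609.
C = 0.1012 × 0.1609 = 0.0163 kg/m³.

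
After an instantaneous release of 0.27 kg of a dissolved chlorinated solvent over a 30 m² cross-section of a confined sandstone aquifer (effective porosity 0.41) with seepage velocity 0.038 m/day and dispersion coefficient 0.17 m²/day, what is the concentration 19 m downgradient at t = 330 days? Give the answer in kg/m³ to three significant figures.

0.000686 kg/m³

For an instantaneous plane source, C(x,t) = M/(n_e·A·√(4πDt)) · exp(−(x−vt)²/(4Dt)), with n_e·A the pore (flow) area.
Plume center vt = 0.038 × 330 = 12.54 m, so the well at 19 m is 6.46 m downgradient of the peak.
√(4πDt) = 26.55 m, giving peak height M/(n_e·A·√(4πDt)) = 0.27/(0.41 × 30 × 26.55) = 0.0008268 kg/m³.
(x−vt)²/(4Dt) = (6.46)²/(4 × 0.17 × 330) = 0.1860; exp(−0.1860) = 0.8303.
C = 0.0008268 × 0.8303 = 0.000686 kg/m³.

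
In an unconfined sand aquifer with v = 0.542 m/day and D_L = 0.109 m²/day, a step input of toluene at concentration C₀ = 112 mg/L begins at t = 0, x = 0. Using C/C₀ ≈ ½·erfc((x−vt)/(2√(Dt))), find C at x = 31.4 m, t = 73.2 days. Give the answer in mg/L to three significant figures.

110 mg/L

For a continuous step input, C/C₀ ≈ ½·erfc((x−vt)/(2√(Dt))).
vt = 0.542 × 73.2 = 39.6744 m and 2√(Dt) = 2√(0.109 × 73.2) = 5.649 m.
Argument (x−vt)/(2√(Dt)) = (31.4 − 39.6744)/5.649 = -1.465; ½·erfc(-1.465) = 0.9809.
C = 112 × 0.9809 = 110 mg/L.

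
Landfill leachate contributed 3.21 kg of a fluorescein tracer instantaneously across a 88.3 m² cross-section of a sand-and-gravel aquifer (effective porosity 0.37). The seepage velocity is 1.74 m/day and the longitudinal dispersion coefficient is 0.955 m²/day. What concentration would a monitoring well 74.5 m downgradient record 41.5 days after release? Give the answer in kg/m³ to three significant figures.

0.00426 kg/m³

For an instantaneous plane source, C(x,t) = M/(n_e·A·√(4πDt)) · exp(−(x−vt)²/(4Dt)), with n_e·A the pore (flow) area.
Plume center vt = 1.74 × 41.5 = 72.21 m, so the well at 74.5 m is 2.29 m downgradient of the peak.
√(4πDt) = 22.32 m, giving peak height M/(n_e·A·√(4πDt)) = 3.21/(0.37 × 88.3 × 22.32) = 0.004402 kg/m³.
(x−vt)²/(4Dt) = (2.29)²/(4 × 0.955 × 41.5) = 0.03308; exp(−0.03308) = 0.9675.
C = 0.004402 × 0.9675 = 0.00426 kg/m³.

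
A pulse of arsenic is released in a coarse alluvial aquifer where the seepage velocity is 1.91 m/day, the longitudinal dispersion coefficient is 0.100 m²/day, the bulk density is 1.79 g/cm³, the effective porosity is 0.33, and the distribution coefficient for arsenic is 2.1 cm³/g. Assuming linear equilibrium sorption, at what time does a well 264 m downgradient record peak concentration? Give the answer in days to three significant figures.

Retardation factor R = 1 + ρ_b·K_d/n = 1 + 1.79 × 2.1/0.33 = 12.39.
Sorption retards both mechanisms: v_R = v/R = 0.1542 m/day, D_R = D/R = 0.008071 m²/day.
Peak time from v_R²t² + 2D_R t − x² = 0: t = (√(D_R² + v_R²x²) − D_R)/v_R².
√(D_R² + v_R²x²) = √(0.008071² + 0.1542² × 264²) = 40.71; v_R² = 0.02378.
t = (40.71 − 0.008071)/0.02378 = 1710 days.

1710 days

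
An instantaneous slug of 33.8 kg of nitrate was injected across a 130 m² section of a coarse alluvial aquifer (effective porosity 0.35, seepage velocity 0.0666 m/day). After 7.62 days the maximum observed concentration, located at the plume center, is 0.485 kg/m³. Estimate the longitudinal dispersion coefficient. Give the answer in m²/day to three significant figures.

At the plume center C_max = M/(n_e·A·√(4πDt)), so D = M²/(4πt·(n_e·A·C_max)²).
n_e·A·C_max = 0.35 × 130 × 0.485 = 22.07 kg/m.
D = 33.8²/(4π × 7.62 × 22.07²) = 0.0245 m²/day.

0.0245 m²/day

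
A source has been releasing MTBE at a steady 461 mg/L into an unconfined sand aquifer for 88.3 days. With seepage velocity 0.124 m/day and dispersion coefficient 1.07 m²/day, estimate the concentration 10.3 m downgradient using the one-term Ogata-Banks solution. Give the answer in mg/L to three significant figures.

239 mg/L

For a continuous step input, C/C₀ ≈ ½·erfc((x−vt)/(2√(Dt))).
vt = 0.124 × 88.3 = 10.9492 m and 2√(Dt) = 2√(1.07 × 88.3) = 19.44 m.
Argument (x−vt)/(2√(Dt)) = (10.3 − 10.9492)/19.44 = -0.03340; ½·erfc(-0.03340) = 0.5188.
C = 461 × 0.5188 = 239 mg/L.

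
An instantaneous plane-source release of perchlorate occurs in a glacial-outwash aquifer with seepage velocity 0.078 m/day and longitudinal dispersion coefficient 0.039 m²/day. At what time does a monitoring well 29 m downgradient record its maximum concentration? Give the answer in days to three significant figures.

365 days

For the 1D instantaneous-source solution, setting ∂C/∂t = 0 at fixed x gives v²t² + 2Dt − x² = 0, so t = (√(D² + v²x²) − D)/v².
√(D² + v²x²) = √(0.039² + 0.078² × 29²) = 2.262; v² = 0.006084.
t = (2.262 − 0.039)/0.006084 = 365 days (vs. the pure-advection estimate x/v = 372 d).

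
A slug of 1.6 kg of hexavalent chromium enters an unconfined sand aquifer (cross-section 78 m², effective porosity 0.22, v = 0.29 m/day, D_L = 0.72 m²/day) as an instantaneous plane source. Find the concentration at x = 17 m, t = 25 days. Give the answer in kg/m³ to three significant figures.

0.00166 kg/m³

For an instantaneous plane source, C(x,t) = M/(n_e·A·√(4πDt)) · exp(−(x−vt)²/(4Dt)), with n_e·A the pore (flow) area.
Plume center vt = 0.29 × 25 = 7.25 m, so the well at 17 m is 9.75 m downgradient of the peak.
√(4πDt) = 15.04 m, giving peak height M/(n_e·A·√(4πDt)) = 1.6/(0.22 × 78 × 15.04) = 0.006199 kg/m³.
(x−vt)²/(4Dt) = (9.75)²/(4 × 0.72 × 25) = 1.320; exp(−1.320) = 0.2671.
C = 0.006199 × 0.2671 = 0.00166 kg/m³.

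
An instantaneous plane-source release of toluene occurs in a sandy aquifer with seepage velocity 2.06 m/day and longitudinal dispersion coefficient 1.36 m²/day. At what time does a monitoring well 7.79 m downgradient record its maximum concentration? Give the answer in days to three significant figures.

3.47 days

For the 1D instantaneous-source solution, setting ∂C/∂t = 0 at fixed x gives v²t² + 2Dt − x² = 0, so t = (√(D² + v²x²) − D)/v².
√(D² + v²x²) = √(1.36² + 2.06² × 7.79²) = 16.10; v² = 4.2436.
t = (16.10 − 1.36)/4.2436 = 3.47 days (vs. the pure-advection estimate x/v = 3.78 d).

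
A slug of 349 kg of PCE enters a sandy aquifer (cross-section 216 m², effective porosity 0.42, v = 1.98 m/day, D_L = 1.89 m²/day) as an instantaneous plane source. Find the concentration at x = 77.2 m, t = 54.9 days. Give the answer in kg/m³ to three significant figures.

0.00975 kg/m³

For an instantaneous plane source, C(x,t) = M/(n_e·A·√(4πDt)) · exp(−(x−vt)²/(4Dt)), with n_e·A the pore (flow) area.
Plume center vt = 1.98 × 54.9 = 108.702 m, so the well at 77.2 m is 31.502 m upgradient of the peak.
√(4πDt) = 36.11 m, giving peak height M/(n_e·A·√(4πDt)) = 349/(0.42 × 216 × 36.11) = 0.1065 kg/m³.
(x−vt)²/(4Dt) = (-31.502)²/(4 × 1.89 × 54.9) = 2.391; exp(−2.391) = 0.09154.
C = 0.1065 × 0.09154 = 0.00975 kg/m³.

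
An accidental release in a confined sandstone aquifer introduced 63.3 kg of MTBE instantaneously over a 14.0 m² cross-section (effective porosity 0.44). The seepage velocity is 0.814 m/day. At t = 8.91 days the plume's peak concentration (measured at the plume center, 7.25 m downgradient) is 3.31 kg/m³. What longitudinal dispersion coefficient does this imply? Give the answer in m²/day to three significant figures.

At the plume center C_max = M/(n_e·A·√(4πDt)), so D = M²/(4πt·(n_e·A·C_max)²).
n_e·A·C_max = 0.44 × 14.0 × 3.31 = 20.39 kg/m.
D = 63.3²/(4π × 8.91 × 20.39²) = 0.0861 m²/day.

0.0861 m²/day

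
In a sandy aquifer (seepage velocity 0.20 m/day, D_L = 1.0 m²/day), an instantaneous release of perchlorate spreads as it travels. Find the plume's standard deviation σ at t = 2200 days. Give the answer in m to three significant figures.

Dispersive spreading gives a Gaussian with σ² = 2Dt; advection only shifts the center.
σ = √(2 × 1.0 × 2200) = 66.3 m.

66.3 m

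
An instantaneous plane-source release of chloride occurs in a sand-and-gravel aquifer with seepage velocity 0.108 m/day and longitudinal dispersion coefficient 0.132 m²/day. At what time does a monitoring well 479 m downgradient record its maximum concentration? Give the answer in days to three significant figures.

For the 1D instantaneous-source solution, setting ∂C/∂t = 0 at fixed x gives v²t² + 2Dt − x² = 0, so t = (√(D² + v²x²) − D)/v².
√(D² + v²x²) = √(0.132² + 0.108² × 479²) = 51.73; v² = 0.011664.
t = (51.73 − 0.132)/0.011664 = 4420 days (vs. the pure-advection estimate x/v = 4440 d).

4420 days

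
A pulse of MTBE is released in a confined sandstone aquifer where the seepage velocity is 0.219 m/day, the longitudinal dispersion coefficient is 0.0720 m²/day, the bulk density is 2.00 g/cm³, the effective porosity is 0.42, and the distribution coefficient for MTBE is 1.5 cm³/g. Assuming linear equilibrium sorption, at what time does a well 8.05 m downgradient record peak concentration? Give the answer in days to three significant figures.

287 days

Retardation factor R = 1 + ρ_b·K_d/n = 1 + 2.00 × 1.5/0.42 = 8.143.
Sorption retards both mechanisms: v_R = v/R = 0.02689 m/day, D_R = D/R = 0.008842 m²/day.
Peak time from v_R²t² + 2D_R t − x² = 0: t = (√(D_R² + v_R²x²) − D_R)/v_R².
√(D_R² + v_R²x²) = √(0.008842² + 0.02689² × 8.05²) = 0.2166; v_R² = 0.0007231.
t = (0.2166 − 0.008842)/0.0007231 = 287 days.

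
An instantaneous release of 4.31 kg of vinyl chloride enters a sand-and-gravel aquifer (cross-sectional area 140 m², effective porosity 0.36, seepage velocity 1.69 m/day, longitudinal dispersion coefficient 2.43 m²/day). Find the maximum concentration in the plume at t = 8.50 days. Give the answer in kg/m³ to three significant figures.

0.00531 kg/m³

The peak of an instantaneous 1D plume sits at x = vt; there the Gaussian factor is 1 and C_max = M/(n_e·A·√(4πDt)), where n_e·A is the pore area the mass is dissolved in.
√(4πDt) = √(4π × 2.43 × 8.50) = 16.11 m, so C_max = 4.31/(0.36 × 140 × 16.11) = 0.00531 kg/m³.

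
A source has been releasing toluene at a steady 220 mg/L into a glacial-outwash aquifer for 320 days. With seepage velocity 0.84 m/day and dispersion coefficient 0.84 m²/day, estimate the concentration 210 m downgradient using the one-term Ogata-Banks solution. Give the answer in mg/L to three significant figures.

For a continuous step input, C/C₀ ≈ ½·erfc((x−vt)/(2√(Dt))).
vt = 0.84 × 320 = 268.8 m and 2√(Dt) = 2√(0.84 × 320) = 32.79 m.
Argument (x−vt)/(2√(Dt)) = (210 − 268.8)/32.79 = -1.793; ½·erfc(-1.793) = 0.9944.
C = 220 × 0.9944 = 219 mg/L.

219 mg/L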